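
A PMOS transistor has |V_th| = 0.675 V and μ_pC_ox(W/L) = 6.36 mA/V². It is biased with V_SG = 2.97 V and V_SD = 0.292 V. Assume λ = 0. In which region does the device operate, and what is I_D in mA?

Triode; I_D = 3.99 mA

V_ov = V_SG − |V_th| = 2.97 − 0.675 = 2.29 V.
Since V_SD = 0.292 V < V_ov = 2.29 V, the device is in the triode region.
I_D = k_p [V_ov · V_SD − ½ V_SD²] = 6.36 × [2.29 × 0.292 − 0.5 × 0.292²] = 3.99 mA.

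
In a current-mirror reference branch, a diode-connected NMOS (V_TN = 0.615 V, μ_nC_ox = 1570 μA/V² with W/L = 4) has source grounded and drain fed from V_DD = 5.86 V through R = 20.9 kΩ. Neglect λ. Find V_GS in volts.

With gate tied to drain, V_GS = V_DS ≥ V_GS − V_TN, so the device is in saturation.
k_n = μ_nC_ox · (W/L) = 6.28 mA/V².
KCL at the drain: ½ k_n (V_GS − V_TN)² = (V_DD − V_GS)/R.
Let x = V_GS − 0.615. Then 65.6 x² + x − 5.245 = 0, giving x = 0.275 V (positive root), so V_GS = 0.89 V.
I_D = (V_DD − V_GS)/R = (5.86 − 0.89) / 20.9 = 0.238 mA.

V_GS = 0.890 V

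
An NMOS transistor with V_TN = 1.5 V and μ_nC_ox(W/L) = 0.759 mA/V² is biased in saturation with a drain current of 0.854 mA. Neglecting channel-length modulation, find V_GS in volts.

In saturation I_D = ½ k_n (V_GS − V_TN)², so V_GS − V_TN = √(2 I_D / k_n) = √(2 × 0.854 / 0.759) = 1.5 V.
V_GS = 1.5 + 1.5 = 3 V.

V_GS = 3.00 V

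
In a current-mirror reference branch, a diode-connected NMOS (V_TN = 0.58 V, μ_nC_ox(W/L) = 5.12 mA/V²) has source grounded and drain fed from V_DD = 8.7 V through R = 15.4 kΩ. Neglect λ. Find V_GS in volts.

V_GS = 1.02 V

With gate tied to drain, V_GS = V_DS ≥ V_GS − V_TN, so the device is in saturation.
KCL at the drain: ½ k_n (V_GS − V_TN)² = (V_DD − V_GS)/R.
Let x = V_GS − 0.58. Then 39.4 x² + x − 8.12 = 0, giving x = 0.441 V (positive root), so V_GS = 1.02 V.
I_D = (V_DD − V_GS)/R = (8.7 − 1.02) / 15.4 = 0.499 mA.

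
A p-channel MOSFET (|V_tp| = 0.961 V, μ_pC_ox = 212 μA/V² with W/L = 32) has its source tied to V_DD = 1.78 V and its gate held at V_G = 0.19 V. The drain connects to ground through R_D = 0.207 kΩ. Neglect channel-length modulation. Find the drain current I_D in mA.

I_D = 1.34 mA

V_SG = V_DD − V_G = 1.78 − 0.19 = 1.59 V, so V_ov = 1.59 − 0.961 = 0.629 V.
k_p = μ_pC_ox · (W/L) = 6.784 mA/V².
Assume saturation: I_D = ½ k_p V_ov² = 0.5 × 6.784 × 0.629² = 1.34 mA, giving V_SD = V_DD − I_D R_D = 1.78 − 1.34 × 0.207 = 1.5 V.
V_SD = 1.5 V ≥ V_ov = 0.629 V, confirming saturation.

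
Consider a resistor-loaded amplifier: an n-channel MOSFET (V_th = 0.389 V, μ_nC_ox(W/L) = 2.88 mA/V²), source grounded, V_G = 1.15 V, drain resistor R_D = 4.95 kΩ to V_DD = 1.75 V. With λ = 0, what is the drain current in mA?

V_GS = V_G = 1.15 V, so V_ov = 1.15 − 0.389 = 0.761 V.
Assume saturation: I_D = ½ k_n V_ov² = 0.5 × 2.88 × 0.761² = 0.834 mA, giving V_DS = V_DD − I_D R_D = 1.75 − 0.834 × 4.95 = -2.38 V.
But -2.38 V < V_ov = 0.761 V, so the device is actually in triode.
In triode I_D = k_n[V_ov V_DS − ½ V_DS²] and I_D = (V_DD − V_DS)/R_D. Equating: 7.13 V_DS² − 11.85 V_DS + 1.75 = 0, giving V_DS = 0.164 V (the root below V_ov).
I_D = (1.75 − 0.164) / 4.95 = 0.32 mA.

I_D = 0.320 mA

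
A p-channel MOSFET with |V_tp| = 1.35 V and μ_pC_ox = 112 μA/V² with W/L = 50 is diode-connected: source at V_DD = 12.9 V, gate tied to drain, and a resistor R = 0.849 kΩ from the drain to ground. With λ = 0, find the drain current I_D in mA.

With gate tied to drain, V_SG = V_SD ≥ V_SG − |V_tp|, so the device is in saturation.
k_p = μ_pC_ox · (W/L) = 5.6 mA/V².
KCL at the drain: ½ k_p (V_SG − |V_tp|)² = (V_DD − V_SG)/R.
Let x = V_SG − 1.35. Then 2.38 x² + x − 11.55 = 0, giving x = 2 V (positive root), so V_SG = 3.35 V.
I_D = (V_DD − V_SG)/R = (12.9 − 3.35) / 0.849 = 11.2 mA.

I_D = 11.2 mA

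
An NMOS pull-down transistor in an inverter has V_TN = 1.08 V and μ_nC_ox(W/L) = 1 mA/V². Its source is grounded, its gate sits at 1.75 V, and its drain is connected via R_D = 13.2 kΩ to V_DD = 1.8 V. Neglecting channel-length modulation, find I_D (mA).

I_D = 0.120 mA

V_GS = V_G = 1.75 V, so V_ov = 1.75 − 1.08 = 0.67 V.
Assume saturation: I_D = ½ k_n V_ov² = 0.5 × 1 × 0.67² = 0.224 mA, giving V_DS = V_DD − I_D R_D = 1.8 − 0.224 × 13.2 = -1.16 V.
But -1.16 V < V_ov = 0.67 V, so the device is actually in triode.
In triode I_D = k_n[V_ov V_DS − ½ V_DS²] and I_D = (V_DD − V_DS)/R_D. Equating: 6.6 V_DS² − 9.844 V_DS + 1.8 = 0, giving V_DS = 0.213 V (the root below V_ov).
I_D = (1.8 − 0.213) / 13.2 = 0.12 mA.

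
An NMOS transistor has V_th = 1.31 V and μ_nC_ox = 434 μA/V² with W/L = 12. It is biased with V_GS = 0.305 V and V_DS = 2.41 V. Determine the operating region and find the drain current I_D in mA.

V_GS = 0.305 V < V_th = 1.31 V, so the transistor is in cutoff.

Cutoff; I_D = 0 mA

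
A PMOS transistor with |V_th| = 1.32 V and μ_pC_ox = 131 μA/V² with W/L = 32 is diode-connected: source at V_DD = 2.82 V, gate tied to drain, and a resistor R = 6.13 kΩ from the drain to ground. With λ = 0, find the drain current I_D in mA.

I_D = 0.195 mA

With gate tied to drain, V_SG = V_SD ≥ V_SG − |V_th|, so the device is in saturation.
k_p = μ_pC_ox · (W/L) = 4.192 mA/V².
KCL at the drain: ½ k_p (V_SG − |V_th|)² = (V_DD − V_SG)/R.
Let x = V_SG − 1.32. Then 12.8 x² + x − 1.5 = 0, giving x = 0.305 V (positive root), so V_SG = 1.62 V.
I_D = (V_DD − V_SG)/R = (2.82 − 1.62) / 6.13 = 0.195 mA.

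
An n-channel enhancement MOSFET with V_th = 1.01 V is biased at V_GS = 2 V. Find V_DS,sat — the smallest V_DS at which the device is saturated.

The boundary between triode and saturation is V_DS = V_GS − V_th = V_ov.
V_ov = 2 − 1.01 = 0.99 V.

V_DS,sat = 0.990 V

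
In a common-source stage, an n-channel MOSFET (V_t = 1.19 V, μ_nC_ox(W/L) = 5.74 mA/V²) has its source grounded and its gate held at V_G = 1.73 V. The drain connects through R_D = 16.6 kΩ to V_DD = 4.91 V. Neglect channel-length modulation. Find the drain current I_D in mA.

I_D = 0.290 mA

V_GS = V_G = 1.73 V, so V_ov = 1.73 − 1.19 = 0.54 V.
Assume saturation: I_D = ½ k_n V_ov² = 0.5 × 5.74 × 0.54² = 0.837 mA, giving V_DS = V_DD − I_D R_D = 4.91 − 0.837 × 16.6 = -8.98 V.
But -8.98 V < V_ov = 0.54 V, so the device is actually in triode.
In triode I_D = k_n[V_ov V_DS − ½ V_DS²] and I_D = (V_DD − V_DS)/R_D. Equating: 47.6 V_DS² − 52.45 V_DS + 4.91 = 0, giving V_DS = 0.103 V (the root below V_ov).
I_D = (4.91 − 0.103) / 16.6 = 0.29 mA.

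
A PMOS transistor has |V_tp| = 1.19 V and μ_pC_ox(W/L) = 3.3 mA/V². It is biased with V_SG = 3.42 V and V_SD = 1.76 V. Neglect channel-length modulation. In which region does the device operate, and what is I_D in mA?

V_ov = V_SG − |V_tp| = 3.42 − 1.19 = 2.23 V.
Since V_SD = 1.76 V < V_ov = 2.23 V, the device is in the triode region.
I_D = k_p [V_ov · V_SD − ½ V_SD²] = 3.3 × [2.23 × 1.76 − 0.5 × 1.76²] = 7.84 mA.

Triode; I_D = 7.84 mA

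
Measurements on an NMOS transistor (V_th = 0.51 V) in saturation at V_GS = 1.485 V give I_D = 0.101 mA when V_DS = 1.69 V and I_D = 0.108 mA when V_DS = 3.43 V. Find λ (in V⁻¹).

With V_GS fixed, I_D ∝ (1 + λ V_DS) in saturation, so I_D2/I_D1 = (1 + λ V_DS2)/(1 + λ V_DS1).
0.108/0.101 = 1.069 = (1 + 3.43 λ)/(1 + 1.69 λ).
Solving: λ (I_D1 V_DS2 − I_D2 V_DS1) = I_D2 − I_D1, so λ = (0.108 − 0.101) / (0.101 × 3.43 − 0.108 × 1.69) = 0.007 / 0.164 = 0.0427 V⁻¹.

λ = 0.0427 V⁻¹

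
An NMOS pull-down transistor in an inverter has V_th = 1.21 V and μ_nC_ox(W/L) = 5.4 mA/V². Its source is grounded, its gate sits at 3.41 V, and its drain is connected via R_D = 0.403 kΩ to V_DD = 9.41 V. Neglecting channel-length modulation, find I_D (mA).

V_GS = V_G = 3.41 V, so V_ov = 3.41 − 1.21 = 2.2 V.
Assume saturation: I_D = ½ k_n V_ov² = 0.5 × 5.4 × 2.2² = 13.1 mA, giving V_DS = V_DD − I_D R_D = 9.41 − 13.1 × 0.403 = 4.14 V.
V_DS = 4.14 V ≥ V_ov = 2.2 V, confirming saturation.

I_D = 13.1 mA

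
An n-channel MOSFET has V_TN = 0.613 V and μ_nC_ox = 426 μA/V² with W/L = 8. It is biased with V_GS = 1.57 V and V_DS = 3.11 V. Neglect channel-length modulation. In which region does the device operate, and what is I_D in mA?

Saturation; I_D = 1.56 mA

k_n = μ_nC_ox · (W/L) = 3.408 mA/V².
V_ov = V_GS − V_TN = 1.57 − 0.613 = 0.957 V.
Since V_DS = 3.11 V ≥ V_ov = 0.957 V, the device is in saturation.
I_D = ½ k_n V_ov² = 0.5 × 3.408 × 0.957² = 1.56 mA.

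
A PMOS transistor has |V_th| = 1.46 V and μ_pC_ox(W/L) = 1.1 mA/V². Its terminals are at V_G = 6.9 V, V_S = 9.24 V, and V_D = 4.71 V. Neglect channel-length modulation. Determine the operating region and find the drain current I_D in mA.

Saturation; I_D = 0.426 mA

V_SG = V_S − V_G = 9.24 − 6.9 = 2.34 V; V_SD = V_S − V_D = 9.24 − 4.71 = 4.53 V.
V_ov = V_SG − |V_th| = 2.34 − 1.46 = 0.88 V.
Since V_SD = 4.53 V ≥ V_ov = 0.88 V, the device is in saturation.
I_D = ½ k_p V_ov² = 0.5 × 1.1 × 0.88² = 0.426 mA.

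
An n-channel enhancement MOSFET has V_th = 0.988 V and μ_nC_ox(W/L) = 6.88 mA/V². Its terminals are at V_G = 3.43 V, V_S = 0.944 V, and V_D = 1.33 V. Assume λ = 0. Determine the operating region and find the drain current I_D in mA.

V_GS = V_G − V_S = 3.43 − 0.944 = 2.49 V; V_DS = V_D − V_S = 1.33 − 0.944 = 0.386 V.
V_ov = V_GS − V_th = 2.49 − 0.988 = 1.5 V.
Since V_DS = 0.386 V < V_ov = 1.5 V, the device is in the triode region.
I_D = k_n [V_ov · V_DS − ½ V_DS²] = 6.88 × [1.5 × 0.386 − 0.5 × 0.386²] = 3.47 mA.

Triode; I_D = 3.47 mA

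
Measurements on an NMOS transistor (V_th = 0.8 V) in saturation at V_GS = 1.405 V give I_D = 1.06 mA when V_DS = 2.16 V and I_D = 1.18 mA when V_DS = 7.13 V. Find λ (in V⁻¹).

With V_GS fixed, I_D ∝ (1 + λ V_DS) in saturation, so I_D2/I_D1 = (1 + λ V_DS2)/(1 + λ V_DS1).
1.18/1.06 = 1.113 = (1 + 7.13 λ)/(1 + 2.16 λ).
Solving: λ (I_D1 V_DS2 − I_D2 V_DS1) = I_D2 − I_D1, so λ = (1.18 − 1.06) / (1.06 × 7.13 − 1.18 × 2.16) = 0.12 / 5.01 = 0.024 V⁻¹.

λ = 0.0240 V⁻¹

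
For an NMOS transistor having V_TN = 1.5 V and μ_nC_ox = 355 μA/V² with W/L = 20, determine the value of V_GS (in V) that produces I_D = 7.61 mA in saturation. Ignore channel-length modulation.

k_n = μ_nC_ox · (W/L) = 7.1 mA/V².
In saturation I_D = ½ k_n (V_GS − V_TN)², so V_GS − V_TN = √(2 I_D / k_n) = √(2 × 7.61 / 7.1) = 1.46 V.
V_GS = 1.5 + 1.46 = 2.96 V.

V_GS = 2.96 V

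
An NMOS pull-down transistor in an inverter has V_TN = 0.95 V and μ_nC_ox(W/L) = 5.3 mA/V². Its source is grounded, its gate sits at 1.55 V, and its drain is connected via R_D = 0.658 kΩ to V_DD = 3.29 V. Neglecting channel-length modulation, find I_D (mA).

V_GS = V_G = 1.55 V, so V_ov = 1.55 − 0.95 = 0.6 V.
Assume saturation: I_D = ½ k_n V_ov² = 0.5 × 5.3 × 0.6² = 0.954 mA, giving V_DS = V_DD − I_D R_D = 3.29 − 0.954 × 0.658 = 2.66 V.
V_DS = 2.66 V ≥ V_ov = 0.6 V, confirming saturation.

I_D = 0.954 mA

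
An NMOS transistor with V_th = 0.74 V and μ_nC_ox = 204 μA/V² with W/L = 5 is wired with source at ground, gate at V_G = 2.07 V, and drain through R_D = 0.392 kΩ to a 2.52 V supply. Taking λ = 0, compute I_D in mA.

V_GS = V_G = 2.07 V, so V_ov = 2.07 − 0.74 = 1.33 V.
k_n = μ_nC_ox · (W/L) = 1.02 mA/V².
Assume saturation: I_D = ½ k_n V_ov² = 0.5 × 1.02 × 1.33² = 0.902 mA, giving V_DS = V_DD − I_D R_D = 2.52 − 0.902 × 0.392 = 2.17 V.
V_DS = 2.17 V ≥ V_ov = 1.33 V, confirming saturation.

I_D = 0.902 mA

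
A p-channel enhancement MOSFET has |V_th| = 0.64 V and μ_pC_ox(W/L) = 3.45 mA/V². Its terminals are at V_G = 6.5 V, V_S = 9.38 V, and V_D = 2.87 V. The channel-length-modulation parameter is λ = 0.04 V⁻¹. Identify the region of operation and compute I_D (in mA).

Saturation; I_D = 10.9 mA

V_SG = V_S − V_G = 9.38 − 6.5 = 2.88 V; V_SD = V_S − V_D = 9.38 − 2.87 = 6.51 V.
V_ov = V_SG − |V_th| = 2.88 − 0.64 = 2.24 V.
Since V_SD = 6.51 V ≥ V_ov = 2.24 V, the device is in saturation.
I_D = ½ k_p V_ov² (1 + λ V_SD) = 0.5 × 3.45 × 2.24² × (1 + 0.04 × 6.51) = 10.9 mA.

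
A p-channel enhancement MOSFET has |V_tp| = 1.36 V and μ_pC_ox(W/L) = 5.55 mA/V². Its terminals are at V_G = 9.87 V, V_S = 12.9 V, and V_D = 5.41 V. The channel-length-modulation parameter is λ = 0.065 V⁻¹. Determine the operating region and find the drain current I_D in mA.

Saturation; I_D = 11.5 mA

V_SG = V_S − V_G = 12.9 − 9.87 = 3.03 V; V_SD = V_S − V_D = 12.9 − 5.41 = 7.49 V.
V_ov = V_SG − |V_tp| = 3.03 − 1.36 = 1.67 V.
Since V_SD = 7.49 V ≥ V_ov = 1.67 V, the device is in saturation.
I_D = ½ k_p V_ov² (1 + λ V_SD) = 0.5 × 5.55 × 1.67² × (1 + 0.065 × 7.49) = 11.5 mA.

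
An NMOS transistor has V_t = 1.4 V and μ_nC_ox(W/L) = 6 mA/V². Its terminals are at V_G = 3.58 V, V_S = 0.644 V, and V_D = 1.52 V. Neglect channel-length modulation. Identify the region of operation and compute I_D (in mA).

Triode; I_D = 5.77 mA

V_GS = V_G − V_S = 3.58 − 0.644 = 2.94 V; V_DS = V_D − V_S = 1.52 − 0.644 = 0.876 V.
V_ov = V_GS − V_t = 2.94 − 1.4 = 1.54 V.
Since V_DS = 0.876 V < V_ov = 1.54 V, the device is in the triode region.
I_D = k_n [V_ov · V_DS − ½ V_DS²] = 6 × [1.54 × 0.876 − 0.5 × 0.876²] = 5.77 mA.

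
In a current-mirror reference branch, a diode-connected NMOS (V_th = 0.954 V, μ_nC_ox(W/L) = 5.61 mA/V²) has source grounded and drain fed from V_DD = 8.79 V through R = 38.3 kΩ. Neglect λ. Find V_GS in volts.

With gate tied to drain, V_GS = V_DS ≥ V_GS − V_th, so the device is in saturation.
KCL at the drain: ½ k_n (V_GS − V_th)² = (V_DD − V_GS)/R.
Let x = V_GS − 0.954. Then 107 x² + x − 7.836 = 0, giving x = 0.265 V (positive root), so V_GS = 1.22 V.
I_D = (V_DD − V_GS)/R = (8.79 − 1.22) / 38.3 = 0.198 mA.

V_GS = 1.22 V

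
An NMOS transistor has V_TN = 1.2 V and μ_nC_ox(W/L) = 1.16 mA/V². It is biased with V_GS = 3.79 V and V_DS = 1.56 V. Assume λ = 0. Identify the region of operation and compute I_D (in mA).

Triode; I_D = 3.28 mA

V_ov = V_GS − V_TN = 3.79 − 1.2 = 2.59 V.
Since V_DS = 1.56 V < V_ov = 2.59 V, the device is in the triode region.
I_D = k_n [V_ov · V_DS − ½ V_DS²] = 1.16 × [2.59 × 1.56 − 0.5 × 1.56²] = 3.28 mA.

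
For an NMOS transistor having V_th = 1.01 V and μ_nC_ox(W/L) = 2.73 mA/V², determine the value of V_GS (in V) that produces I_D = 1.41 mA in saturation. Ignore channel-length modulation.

In saturation I_D = ½ k_n (V_GS − V_th)², so V_GS − V_th = √(2 I_D / k_n) = √(2 × 1.41 / 2.73) = 1.02 V.
V_GS = 1.01 + 1.02 = 2.03 V.

V_GS = 2.03 V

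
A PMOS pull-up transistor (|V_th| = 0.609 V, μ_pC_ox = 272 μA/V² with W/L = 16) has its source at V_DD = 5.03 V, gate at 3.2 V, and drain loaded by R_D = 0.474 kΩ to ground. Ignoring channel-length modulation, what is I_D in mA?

I_D = 3.24 mA

V_SG = V_DD − V_G = 5.03 − 3.2 = 1.83 V, so V_ov = 1.83 − 0.609 = 1.22 V.
k_p = μ_pC_ox · (W/L) = 4.352 mA/V².
Assume saturation: I_D = ½ k_p V_ov² = 0.5 × 4.352 × 1.22² = 3.24 mA, giving V_SD = V_DD − I_D R_D = 5.03 − 3.24 × 0.474 = 3.49 V.
V_SD = 3.49 V ≥ V_ov = 1.22 V, confirming saturation.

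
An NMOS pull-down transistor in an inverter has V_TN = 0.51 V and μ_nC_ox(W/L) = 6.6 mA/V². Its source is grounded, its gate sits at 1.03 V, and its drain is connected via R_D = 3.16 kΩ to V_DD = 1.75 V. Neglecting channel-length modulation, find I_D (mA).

V_GS = V_G = 1.03 V, so V_ov = 1.03 − 0.51 = 0.52 V.
Assume saturation: I_D = ½ k_n V_ov² = 0.5 × 6.6 × 0.52² = 0.892 mA, giving V_DS = V_DD − I_D R_D = 1.75 − 0.892 × 3.16 = -1.07 V.
But -1.07 V < V_ov = 0.52 V, so the device is actually in triode.
In triode I_D = k_n[V_ov V_DS − ½ V_DS²] and I_D = (V_DD − V_DS)/R_D. Equating: 10.4 V_DS² − 11.85 V_DS + 1.75 = 0, giving V_DS = 0.175 V (the root below V_ov).
I_D = (1.75 − 0.175) / 3.16 = 0.499 mA.

I_D = 0.499 mA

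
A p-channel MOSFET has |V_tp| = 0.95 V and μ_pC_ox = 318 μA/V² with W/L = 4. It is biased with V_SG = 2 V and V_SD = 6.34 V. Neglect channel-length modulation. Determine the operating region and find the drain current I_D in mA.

Saturation; I_D = 0.701 mA

k_p = μ_pC_ox · (W/L) = 1.272 mA/V².
V_ov = V_SG − |V_tp| = 2 − 0.95 = 1.05 V.
Since V_SD = 6.34 V ≥ V_ov = 1.05 V, the device is in saturation.
I_D = ½ k_p V_ov² = 0.5 × 1.272 × 1.05² = 0.701 mA.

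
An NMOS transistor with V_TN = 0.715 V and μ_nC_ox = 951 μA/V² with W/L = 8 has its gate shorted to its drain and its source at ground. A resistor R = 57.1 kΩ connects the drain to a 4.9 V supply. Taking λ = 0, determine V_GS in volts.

With gate tied to drain, V_GS = V_DS ≥ V_GS − V_TN, so the device is in saturation.
k_n = μ_nC_ox · (W/L) = 7.608 mA/V².
KCL at the drain: ½ k_n (V_GS − V_TN)² = (V_DD − V_GS)/R.
Let x = V_GS − 0.715. Then 217 x² + x − 4.185 = 0, giving x = 0.137 V (positive root), so V_GS = 0.852 V.
I_D = (V_DD − V_GS)/R = (4.9 − 0.852) / 57.1 = 0.0709 mA.

V_GS = 0.852 V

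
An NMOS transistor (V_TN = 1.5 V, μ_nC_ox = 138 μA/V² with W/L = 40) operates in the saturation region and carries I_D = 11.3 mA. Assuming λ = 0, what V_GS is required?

k_n = μ_nC_ox · (W/L) = 5.52 mA/V².
In saturation I_D = ½ k_n (V_GS − V_TN)², so V_GS − V_TN = √(2 I_D / k_n) = √(2 × 11.3 / 5.52) = 2.02 V.
V_GS = 1.5 + 2.02 = 3.52 V.

V_GS = 3.52 V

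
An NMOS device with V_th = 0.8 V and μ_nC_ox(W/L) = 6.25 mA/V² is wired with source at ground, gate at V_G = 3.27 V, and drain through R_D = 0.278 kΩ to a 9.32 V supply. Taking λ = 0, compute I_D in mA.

V_GS = V_G = 3.27 V, so V_ov = 3.27 − 0.8 = 2.47 V.
Assume saturation: I_D = ½ k_n V_ov² = 0.5 × 6.25 × 2.47² = 19.1 mA, giving V_DS = V_DD − I_D R_D = 9.32 − 19.1 × 0.278 = 4.02 V.
V_DS = 4.02 V ≥ V_ov = 2.47 V, confirming saturation.

I_D = 19.1 mA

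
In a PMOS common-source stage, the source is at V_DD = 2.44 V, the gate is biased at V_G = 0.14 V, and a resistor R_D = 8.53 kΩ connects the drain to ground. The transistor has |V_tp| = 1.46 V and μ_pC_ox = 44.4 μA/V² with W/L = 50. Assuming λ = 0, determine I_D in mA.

I_D = 0.267 mA

V_SG = V_DD − V_G = 2.44 − 0.14 = 2.3 V, so V_ov = 2.3 − 1.46 = 0.84 V.
k_p = μ_pC_ox · (W/L) = 2.22 mA/V².
Assume saturation: I_D = ½ k_p V_ov² = 0.5 × 2.22 × 0.84² = 0.783 mA, giving V_SD = V_DD − I_D R_D = 2.44 − 0.783 × 8.53 = -4.24 V.
But -4.24 V < V_ov = 0.84 V, so the device is actually in triode.
In triode I_D = k_p[V_ov V_SD − ½ V_SD²] and I_D = (V_DD − V_SD)/R_D. Equating: 9.47 V_SD² − 16.91 V_SD + 2.44 = 0, giving V_SD = 0.158 V (the root below V_ov).
I_D = (2.44 − 0.158) / 8.53 = 0.267 mA.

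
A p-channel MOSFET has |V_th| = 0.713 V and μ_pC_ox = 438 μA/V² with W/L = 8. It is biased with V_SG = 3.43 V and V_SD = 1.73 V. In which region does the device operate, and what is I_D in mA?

k_p = μ_pC_ox · (W/L) = 3.504 mA/V².
V_ov = V_SG − |V_th| = 3.43 − 0.713 = 2.72 V.
Since V_SD = 1.73 V < V_ov = 2.72 V, the device is in the triode region.
I_D = k_p [V_ov · V_SD − ½ V_SD²] = 3.504 × [2.72 × 1.73 − 0.5 × 1.73²] = 11.2 mA.

Triode; I_D = 11.2 mA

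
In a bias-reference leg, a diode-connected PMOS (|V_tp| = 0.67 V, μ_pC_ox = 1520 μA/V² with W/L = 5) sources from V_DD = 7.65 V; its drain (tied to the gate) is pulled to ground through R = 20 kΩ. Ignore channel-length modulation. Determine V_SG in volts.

V_SG = 0.967 V

With gate tied to drain, V_SG = V_SD ≥ V_SG − |V_tp|, so the device is in saturation.
k_p = μ_pC_ox · (W/L) = 7.6 mA/V².
KCL at the drain: ½ k_p (V_SG − |V_tp|)² = (V_DD − V_SG)/R.
Let x = V_SG − 0.67. Then 76 x² + x − 6.98 = 0, giving x = 0.297 V (positive root), so V_SG = 0.967 V.
I_D = (V_DD − V_SG)/R = (7.65 − 0.967) / 20 = 0.334 mA.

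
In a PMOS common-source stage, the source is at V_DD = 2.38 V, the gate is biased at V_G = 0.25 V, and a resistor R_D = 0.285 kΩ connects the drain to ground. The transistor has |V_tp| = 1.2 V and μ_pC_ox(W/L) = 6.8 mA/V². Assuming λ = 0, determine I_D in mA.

I_D = 2.94 mA

V_SG = V_DD − V_G = 2.38 − 0.25 = 2.13 V, so V_ov = 2.13 − 1.2 = 0.93 V.
Assume saturation: I_D = ½ k_p V_ov² = 0.5 × 6.8 × 0.93² = 2.94 mA, giving V_SD = V_DD − I_D R_D = 2.38 − 2.94 × 0.285 = 1.54 V.
V_SD = 1.54 V ≥ V_ov = 0.93 V, confirming saturation.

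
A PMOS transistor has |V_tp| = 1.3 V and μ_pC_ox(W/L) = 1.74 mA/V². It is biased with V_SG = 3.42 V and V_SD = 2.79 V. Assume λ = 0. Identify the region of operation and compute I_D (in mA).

Saturation; I_D = 3.91 mA

V_ov = V_SG − |V_tp| = 3.42 − 1.3 = 2.12 V.
Since V_SD = 2.79 V ≥ V_ov = 2.12 V, the device is in saturation.
I_D = ½ k_p V_ov² = 0.5 × 1.74 × 2.12² = 3.91 mA.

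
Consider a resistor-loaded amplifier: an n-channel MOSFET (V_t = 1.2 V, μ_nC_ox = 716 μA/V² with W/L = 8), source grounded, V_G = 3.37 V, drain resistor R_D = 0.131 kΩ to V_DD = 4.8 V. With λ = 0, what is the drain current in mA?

I_D = 13.5 mA

V_GS = V_G = 3.37 V, so V_ov = 3.37 − 1.2 = 2.17 V.
k_n = μ_nC_ox · (W/L) = 5.728 mA/V².
Assume saturation: I_D = ½ k_n V_ov² = 0.5 × 5.728 × 2.17² = 13.5 mA, giving V_DS = V_DD − I_D R_D = 4.8 − 13.5 × 0.131 = 3.03 V.
V_DS = 3.03 V ≥ V_ov = 2.17 V, confirming saturation.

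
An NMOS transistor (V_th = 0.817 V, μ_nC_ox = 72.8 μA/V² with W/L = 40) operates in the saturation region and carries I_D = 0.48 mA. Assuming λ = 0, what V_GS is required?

V_GS = 1.39 V

k_n = μ_nC_ox · (W/L) = 2.912 mA/V².
In saturation I_D = ½ k_n (V_GS − V_th)², so V_GS − V_th = √(2 I_D / k_n) = √(2 × 0.48 / 2.912) = 0.574 V.
V_GS = 0.817 + 0.574 = 1.39 V.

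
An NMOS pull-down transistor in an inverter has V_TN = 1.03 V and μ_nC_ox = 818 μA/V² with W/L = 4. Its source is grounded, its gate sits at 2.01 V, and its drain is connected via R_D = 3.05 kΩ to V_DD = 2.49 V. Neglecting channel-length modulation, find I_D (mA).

V_GS = V_G = 2.01 V, so V_ov = 2.01 − 1.03 = 0.98 V.
k_n = μ_nC_ox · (W/L) = 3.272 mA/V².
Assume saturation: I_D = ½ k_n V_ov² = 0.5 × 3.272 × 0.98² = 1.57 mA, giving V_DS = V_DD − I_D R_D = 2.49 − 1.57 × 3.05 = -2.3 V.
But -2.3 V < V_ov = 0.98 V, so the device is actually in triode.
In triode I_D = k_n[V_ov V_DS − ½ V_DS²] and I_D = (V_DD − V_DS)/R_D. Equating: 4.99 V_DS² − 10.78 V_DS + 2.49 = 0, giving V_DS = 0.263 V (the root below V_ov).
I_D = (2.49 − 0.263) / 3.05 = 0.73 mA.

I_D = 0.730 mA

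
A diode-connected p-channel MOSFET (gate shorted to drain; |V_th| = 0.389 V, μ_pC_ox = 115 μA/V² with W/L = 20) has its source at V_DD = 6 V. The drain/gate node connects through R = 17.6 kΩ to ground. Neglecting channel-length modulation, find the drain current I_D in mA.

With gate tied to drain, V_SG = V_SD ≥ V_SG − |V_th|, so the device is in saturation.
k_p = μ_pC_ox · (W/L) = 2.3 mA/V².
KCL at the drain: ½ k_p (V_SG − |V_th|)² = (V_DD − V_SG)/R.
Let x = V_SG − 0.389. Then 20.2 x² + x − 5.611 = 0, giving x = 0.502 V (positive root), so V_SG = 0.891 V.
I_D = (V_DD − V_SG)/R = (6 − 0.891) / 17.6 = 0.29 mA.

I_D = 0.290 mA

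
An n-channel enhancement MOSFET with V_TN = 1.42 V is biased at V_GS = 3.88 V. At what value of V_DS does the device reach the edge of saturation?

V_DS,sat = 2.46 V

The boundary between triode and saturation is V_DS = V_GS − V_TN = V_ov.
V_ov = 3.88 − 1.42 = 2.46 V.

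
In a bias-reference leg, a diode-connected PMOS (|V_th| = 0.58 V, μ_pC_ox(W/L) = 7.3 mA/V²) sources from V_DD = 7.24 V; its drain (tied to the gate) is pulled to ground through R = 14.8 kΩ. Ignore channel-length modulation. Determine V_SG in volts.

V_SG = 0.922 V

With gate tied to drain, V_SG = V_SD ≥ V_SG − |V_th|, so the device is in saturation.
KCL at the drain: ½ k_p (V_SG − |V_th|)² = (V_DD − V_SG)/R.
Let x = V_SG − 0.58. Then 54 x² + x − 6.66 = 0, giving x = 0.342 V (positive root), so V_SG = 0.922 V.
I_D = (V_DD − V_SG)/R = (7.24 − 0.922) / 14.8 = 0.427 mA.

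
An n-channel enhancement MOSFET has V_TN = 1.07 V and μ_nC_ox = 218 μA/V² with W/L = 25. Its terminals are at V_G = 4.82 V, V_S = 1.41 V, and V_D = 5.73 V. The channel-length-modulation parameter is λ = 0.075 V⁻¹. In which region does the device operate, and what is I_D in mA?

V_GS = V_G − V_S = 4.82 − 1.41 = 3.41 V; V_DS = V_D − V_S = 5.73 − 1.41 = 4.32 V.
k_n = μ_nC_ox · (W/L) = 5.45 mA/V².
V_ov = V_GS − V_TN = 3.41 − 1.07 = 2.34 V.
Since V_DS = 4.32 V ≥ V_ov = 2.34 V, the device is in saturation.
I_D = ½ k_n V_ov² (1 + λ V_DS) = 0.5 × 5.45 × 2.34² × (1 + 0.075 × 4.32) = 19.8 mA.

Saturation; I_D = 19.8 mA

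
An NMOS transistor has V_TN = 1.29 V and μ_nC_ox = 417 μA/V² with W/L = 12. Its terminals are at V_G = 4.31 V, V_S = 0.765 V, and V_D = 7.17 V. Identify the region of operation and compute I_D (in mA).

V_GS = V_G − V_S = 4.31 − 0.765 = 3.54 V; V_DS = V_D − V_S = 7.17 − 0.765 = 6.41 V.
k_n = μ_nC_ox · (W/L) = 5.004 mA/V².
V_ov = V_GS − V_TN = 3.54 − 1.29 = 2.25 V.
Since V_DS = 6.41 V ≥ V_ov = 2.25 V, the device is in saturation.
I_D = ½ k_n V_ov² = 0.5 × 5.004 × 2.25² = 12.7 mA.

Saturation; I_D = 12.7 mA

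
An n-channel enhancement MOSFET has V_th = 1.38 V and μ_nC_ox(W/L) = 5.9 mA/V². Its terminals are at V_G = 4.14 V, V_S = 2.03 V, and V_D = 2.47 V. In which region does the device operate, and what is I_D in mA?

V_GS = V_G − V_S = 4.14 − 2.03 = 2.11 V; V_DS = V_D − V_S = 2.47 − 2.03 = 0.44 V.
V_ov = V_GS − V_th = 2.11 − 1.38 = 0.73 V.
Since V_DS = 0.44 V < V_ov = 0.73 V, the device is in the triode region.
I_D = k_n [V_ov · V_DS − ½ V_DS²] = 5.9 × [0.73 × 0.44 − 0.5 × 0.44²] = 1.32 mA.

Triode; I_D = 1.32 mA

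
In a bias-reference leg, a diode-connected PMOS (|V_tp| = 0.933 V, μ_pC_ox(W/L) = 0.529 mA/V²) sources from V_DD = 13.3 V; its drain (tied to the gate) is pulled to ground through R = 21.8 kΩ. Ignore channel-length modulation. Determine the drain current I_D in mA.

I_D = 0.504 mA

With gate tied to drain, V_SG = V_SD ≥ V_SG − |V_tp|, so the device is in saturation.
KCL at the drain: ½ k_p (V_SG − |V_tp|)² = (V_DD − V_SG)/R.
Let x = V_SG − 0.933. Then 5.77 x² + x − 12.37 = 0, giving x = 1.38 V (positive root), so V_SG = 2.31 V.
I_D = (V_DD − V_SG)/R = (13.3 − 2.31) / 21.8 = 0.504 mA.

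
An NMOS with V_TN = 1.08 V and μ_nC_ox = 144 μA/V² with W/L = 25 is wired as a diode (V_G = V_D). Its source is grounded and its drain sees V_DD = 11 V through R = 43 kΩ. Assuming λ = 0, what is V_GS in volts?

V_GS = 1.43 V

With gate tied to drain, V_GS = V_DS ≥ V_GS − V_TN, so the device is in saturation.
k_n = μ_nC_ox · (W/L) = 3.6 mA/V².
KCL at the drain: ½ k_n (V_GS − V_TN)² = (V_DD − V_GS)/R.
Let x = V_GS − 1.08. Then 77.4 x² + x − 9.92 = 0, giving x = 0.352 V (positive root), so V_GS = 1.43 V.
I_D = (V_DD − V_GS)/R = (11 − 1.43) / 43 = 0.223 mA.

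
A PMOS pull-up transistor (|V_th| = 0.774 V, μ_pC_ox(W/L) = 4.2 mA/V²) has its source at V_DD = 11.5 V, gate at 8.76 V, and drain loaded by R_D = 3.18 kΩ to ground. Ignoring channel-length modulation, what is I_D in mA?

I_D = 3.47 mA

V_SG = V_DD − V_G = 11.5 − 8.76 = 2.74 V, so V_ov = 2.74 − 0.774 = 1.97 V.
Assume saturation: I_D = ½ k_p V_ov² = 0.5 × 4.2 × 1.97² = 8.12 mA, giving V_SD = V_DD − I_D R_D = 11.5 − 8.12 × 3.18 = -14.3 V.
But -14.3 V < V_ov = 1.97 V, so the device is actually in triode.
In triode I_D = k_p[V_ov V_SD − ½ V_SD²] and I_D = (V_DD − V_SD)/R_D. Equating: 6.68 V_SD² − 27.26 V_SD + 11.5 = 0, giving V_SD = 0.478 V (the root below V_ov).
I_D = (11.5 − 0.478) / 3.18 = 3.47 mA.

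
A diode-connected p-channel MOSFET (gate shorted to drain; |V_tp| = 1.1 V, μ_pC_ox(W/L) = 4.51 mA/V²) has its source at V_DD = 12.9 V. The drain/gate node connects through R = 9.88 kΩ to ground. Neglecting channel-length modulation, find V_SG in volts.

With gate tied to drain, V_SG = V_SD ≥ V_SG − |V_tp|, so the device is in saturation.
KCL at the drain: ½ k_p (V_SG − |V_tp|)² = (V_DD − V_SG)/R.
Let x = V_SG − 1.1. Then 22.3 x² + x − 11.8 = 0, giving x = 0.706 V (positive root), so V_SG = 1.81 V.
I_D = (V_DD − V_SG)/R = (12.9 − 1.81) / 9.88 = 1.12 mA.

V_SG = 1.81 V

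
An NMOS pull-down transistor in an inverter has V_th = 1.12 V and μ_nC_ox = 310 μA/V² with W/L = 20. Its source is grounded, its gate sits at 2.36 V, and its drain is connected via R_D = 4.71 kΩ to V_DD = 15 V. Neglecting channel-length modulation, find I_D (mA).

I_D = 3.08 mA

V_GS = V_G = 2.36 V, so V_ov = 2.36 − 1.12 = 1.24 V.
k_n = μ_nC_ox · (W/L) = 6.2 mA/V².
Assume saturation: I_D = ½ k_n V_ov² = 0.5 × 6.2 × 1.24² = 4.77 mA, giving V_DS = V_DD − I_D R_D = 15 − 4.77 × 4.71 = -7.45 V.
But -7.45 V < V_ov = 1.24 V, so the device is actually in triode.
In triode I_D = k_n[V_ov V_DS − ½ V_DS²] and I_D = (V_DD − V_DS)/R_D. Equating: 14.6 V_DS² − 37.21 V_DS + 15 = 0, giving V_DS = 0.502 V (the root below V_ov).
I_D = (15 − 0.502) / 4.71 = 3.08 mA.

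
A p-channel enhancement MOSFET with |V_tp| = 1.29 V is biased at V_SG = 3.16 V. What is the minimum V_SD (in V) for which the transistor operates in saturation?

The boundary between triode and saturation is V_SD = V_SG − |V_tp| = V_ov.
V_ov = 3.16 − 1.29 = 1.87 V.

V_SD,sat = 1.87 V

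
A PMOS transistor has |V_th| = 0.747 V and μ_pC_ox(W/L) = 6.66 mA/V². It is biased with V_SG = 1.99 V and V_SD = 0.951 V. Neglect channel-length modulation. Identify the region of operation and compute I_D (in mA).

Triode; I_D = 4.86 mA

V_ov = V_SG − |V_th| = 1.99 − 0.747 = 1.24 V.
Since V_SD = 0.951 V < V_ov = 1.24 V, the device is in the triode region.
I_D = k_p [V_ov · V_SD − ½ V_SD²] = 6.66 × [1.24 × 0.951 − 0.5 × 0.951²] = 4.86 mA.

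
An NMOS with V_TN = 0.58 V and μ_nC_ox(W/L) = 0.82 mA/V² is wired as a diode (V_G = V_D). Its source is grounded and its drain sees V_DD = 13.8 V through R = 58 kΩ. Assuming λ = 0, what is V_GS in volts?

With gate tied to drain, V_GS = V_DS ≥ V_GS − V_TN, so the device is in saturation.
KCL at the drain: ½ k_n (V_GS − V_TN)² = (V_DD − V_GS)/R.
Let x = V_GS − 0.58. Then 23.8 x² + x − 13.22 = 0, giving x = 0.725 V (positive root), so V_GS = 1.3 V.
I_D = (V_DD − V_GS)/R = (13.8 − 1.3) / 58 = 0.215 mA.

V_GS = 1.30 V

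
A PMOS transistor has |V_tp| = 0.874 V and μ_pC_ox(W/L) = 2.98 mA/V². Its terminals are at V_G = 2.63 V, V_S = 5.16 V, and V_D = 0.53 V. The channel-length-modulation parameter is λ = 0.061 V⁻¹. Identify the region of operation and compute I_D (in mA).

Saturation; I_D = 5.24 mA

V_SG = V_S − V_G = 5.16 − 2.63 = 2.53 V; V_SD = V_S − V_D = 5.16 − 0.53 = 4.63 V.
V_ov = V_SG − |V_tp| = 2.53 − 0.874 = 1.66 V.
Since V_SD = 4.63 V ≥ V_ov = 1.66 V, the device is in saturation.
I_D = ½ k_p V_ov² (1 + λ V_SD) = 0.5 × 2.98 × 1.66² × (1 + 0.061 × 4.63) = 5.24 mA.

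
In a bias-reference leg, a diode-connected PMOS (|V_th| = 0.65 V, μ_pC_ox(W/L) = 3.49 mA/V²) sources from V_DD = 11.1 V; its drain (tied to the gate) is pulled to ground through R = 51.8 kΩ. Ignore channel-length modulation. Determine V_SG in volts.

V_SG = 0.985 V

With gate tied to drain, V_SG = V_SD ≥ V_SG − |V_th|, so the device is in saturation.
KCL at the drain: ½ k_p (V_SG − |V_th|)² = (V_DD − V_SG)/R.
Let x = V_SG − 0.65. Then 90.4 x² + x − 10.45 = 0, giving x = 0.335 V (positive root), so V_SG = 0.985 V.
I_D = (V_DD − V_SG)/R = (11.1 − 0.985) / 51.8 = 0.195 mA.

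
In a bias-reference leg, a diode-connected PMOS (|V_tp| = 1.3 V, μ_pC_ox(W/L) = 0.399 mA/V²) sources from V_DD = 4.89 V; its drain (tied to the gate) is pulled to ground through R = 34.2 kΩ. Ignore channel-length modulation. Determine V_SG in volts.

V_SG = 1.96 V

With gate tied to drain, V_SG = V_SD ≥ V_SG − |V_tp|, so the device is in saturation.
KCL at the drain: ½ k_p (V_SG − |V_tp|)² = (V_DD − V_SG)/R.
Let x = V_SG − 1.3. Then 6.82 x² + x − 3.59 = 0, giving x = 0.656 V (positive root), so V_SG = 1.96 V.
I_D = (V_DD − V_SG)/R = (4.89 − 1.96) / 34.2 = 0.0858 mA.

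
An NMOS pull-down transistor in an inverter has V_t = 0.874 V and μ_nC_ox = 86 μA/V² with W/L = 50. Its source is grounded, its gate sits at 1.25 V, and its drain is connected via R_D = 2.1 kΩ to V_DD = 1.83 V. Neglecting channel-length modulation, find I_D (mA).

I_D = 0.304 mA

V_GS = V_G = 1.25 V, so V_ov = 1.25 − 0.874 = 0.376 V.
k_n = μ_nC_ox · (W/L) = 4.3 mA/V².
Assume saturation: I_D = ½ k_n V_ov² = 0.5 × 4.3 × 0.376² = 0.304 mA, giving V_DS = V_DD − I_D R_D = 1.83 − 0.304 × 2.1 = 1.19 V.
V_DS = 1.19 V ≥ V_ov = 0.376 V, confirming saturation.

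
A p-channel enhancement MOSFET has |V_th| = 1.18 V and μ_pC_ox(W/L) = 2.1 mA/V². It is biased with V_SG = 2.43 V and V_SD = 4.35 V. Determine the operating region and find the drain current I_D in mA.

V_ov = V_SG − |V_th| = 2.43 − 1.18 = 1.25 V.
Since V_SD = 4.35 V ≥ V_ov = 1.25 V, the device is in saturation.
I_D = ½ k_p V_ov² = 0.5 × 2.1 × 1.25² = 1.64 mA.

Saturation; I_D = 1.64 mA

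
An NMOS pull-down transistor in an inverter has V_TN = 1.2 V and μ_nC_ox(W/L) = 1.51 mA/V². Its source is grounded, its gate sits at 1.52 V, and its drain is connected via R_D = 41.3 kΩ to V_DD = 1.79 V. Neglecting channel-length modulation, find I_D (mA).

V_GS = V_G = 1.52 V, so V_ov = 1.52 − 1.2 = 0.32 V.
Assume saturation: I_D = ½ k_n V_ov² = 0.5 × 1.51 × 0.32² = 0.0773 mA, giving V_DS = V_DD − I_D R_D = 1.79 − 0.0773 × 41.3 = -1.4 V.
But -1.4 V < V_ov = 0.32 V, so the device is actually in triode.
In triode I_D = k_n[V_ov V_DS − ½ V_DS²] and I_D = (V_DD − V_DS)/R_D. Equating: 31.2 V_DS² − 20.96 V_DS + 1.79 = 0, giving V_DS = 0.1 V (the root below V_ov).
I_D = (1.79 − 0.1) / 41.3 = 0.0409 mA.

I_D = 0.0409 mA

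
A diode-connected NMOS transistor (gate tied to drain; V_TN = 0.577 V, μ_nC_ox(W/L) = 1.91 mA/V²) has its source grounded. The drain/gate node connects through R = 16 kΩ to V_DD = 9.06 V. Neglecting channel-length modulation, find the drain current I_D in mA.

With gate tied to drain, V_GS = V_DS ≥ V_GS − V_TN, so the device is in saturation.
KCL at the drain: ½ k_n (V_GS − V_TN)² = (V_DD − V_GS)/R.
Let x = V_GS − 0.577. Then 15.3 x² + x − 8.483 = 0, giving x = 0.713 V (positive root), so V_GS = 1.29 V.
I_D = (V_DD − V_GS)/R = (9.06 − 1.29) / 16 = 0.486 mA.

I_D = 0.486 mA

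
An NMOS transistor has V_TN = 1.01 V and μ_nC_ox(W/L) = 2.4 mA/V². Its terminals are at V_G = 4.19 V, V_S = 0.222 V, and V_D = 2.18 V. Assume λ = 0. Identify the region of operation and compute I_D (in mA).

V_GS = V_G − V_S = 4.19 − 0.222 = 3.97 V; V_DS = V_D − V_S = 2.18 − 0.222 = 1.96 V.
V_ov = V_GS − V_TN = 3.97 − 1.01 = 2.96 V.
Since V_DS = 1.96 V < V_ov = 2.96 V, the device is in the triode region.
I_D = k_n [V_ov · V_DS − ½ V_DS²] = 2.4 × [2.96 × 1.96 − 0.5 × 1.96²] = 9.3 mA.

Triode; I_D = 9.30 mA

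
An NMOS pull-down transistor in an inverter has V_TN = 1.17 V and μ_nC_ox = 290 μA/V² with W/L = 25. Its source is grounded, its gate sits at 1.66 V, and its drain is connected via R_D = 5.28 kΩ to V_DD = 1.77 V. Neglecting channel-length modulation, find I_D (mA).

I_D = 0.316 mA

V_GS = V_G = 1.66 V, so V_ov = 1.66 − 1.17 = 0.49 V.
k_n = μ_nC_ox · (W/L) = 7.25 mA/V².
Assume saturation: I_D = ½ k_n V_ov² = 0.5 × 7.25 × 0.49² = 0.87 mA, giving V_DS = V_DD − I_D R_D = 1.77 − 0.87 × 5.28 = -2.83 V.
But -2.83 V < V_ov = 0.49 V, so the device is actually in triode.
In triode I_D = k_n[V_ov V_DS − ½ V_DS²] and I_D = (V_DD − V_DS)/R_D. Equating: 19.1 V_DS² − 19.76 V_DS + 1.77 = 0, giving V_DS = 0.0991 V (the root below V_ov).
I_D = (1.77 − 0.0991) / 5.28 = 0.316 mA.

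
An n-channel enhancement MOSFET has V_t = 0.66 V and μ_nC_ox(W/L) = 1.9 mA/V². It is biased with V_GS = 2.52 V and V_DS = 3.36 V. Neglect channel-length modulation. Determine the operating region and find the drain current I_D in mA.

V_ov = V_GS − V_t = 2.52 − 0.66 = 1.86 V.
Since V_DS = 3.36 V ≥ V_ov = 1.86 V, the device is in saturation.
I_D = ½ k_n V_ov² = 0.5 × 1.9 × 1.86² = 3.29 mA.

Saturation; I_D = 3.29 mA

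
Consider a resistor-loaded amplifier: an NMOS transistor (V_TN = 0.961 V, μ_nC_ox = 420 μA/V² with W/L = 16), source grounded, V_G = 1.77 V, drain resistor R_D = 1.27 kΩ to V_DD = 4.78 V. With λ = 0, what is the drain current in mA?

I_D = 2.20 mA

V_GS = V_G = 1.77 V, so V_ov = 1.77 − 0.961 = 0.809 V.
k_n = μ_nC_ox · (W/L) = 6.72 mA/V².
Assume saturation: I_D = ½ k_n V_ov² = 0.5 × 6.72 × 0.809² = 2.2 mA, giving V_DS = V_DD − I_D R_D = 4.78 − 2.2 × 1.27 = 1.99 V.
V_DS = 1.99 V ≥ V_ov = 0.809 V, confirming saturation.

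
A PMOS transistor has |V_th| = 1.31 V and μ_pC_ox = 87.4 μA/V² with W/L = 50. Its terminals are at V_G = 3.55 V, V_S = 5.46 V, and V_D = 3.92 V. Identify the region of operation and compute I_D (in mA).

Saturation; I_D = 0.787 mA

V_SG = V_S − V_G = 5.46 − 3.55 = 1.91 V; V_SD = V_S − V_D = 5.46 − 3.92 = 1.54 V.
k_p = μ_pC_ox · (W/L) = 4.37 mA/V².
V_ov = V_SG − |V_th| = 1.91 − 1.31 = 0.6 V.
Since V_SD = 1.54 V ≥ V_ov = 0.6 V, the device is in saturation.
I_D = ½ k_p V_ov² = 0.5 × 4.37 × 0.6² = 0.787 mA.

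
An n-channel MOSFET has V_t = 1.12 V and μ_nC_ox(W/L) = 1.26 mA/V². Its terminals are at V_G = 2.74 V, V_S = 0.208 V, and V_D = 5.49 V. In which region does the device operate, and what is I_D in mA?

Saturation; I_D = 1.26 mA

V_GS = V_G − V_S = 2.74 − 0.208 = 2.53 V; V_DS = V_D − V_S = 5.49 − 0.208 = 5.28 V.
V_ov = V_GS − V_t = 2.53 − 1.12 = 1.41 V.
Since V_DS = 5.28 V ≥ V_ov = 1.41 V, the device is in saturation.
I_D = ½ k_n V_ov² = 0.5 × 1.26 × 1.41² = 1.26 mA.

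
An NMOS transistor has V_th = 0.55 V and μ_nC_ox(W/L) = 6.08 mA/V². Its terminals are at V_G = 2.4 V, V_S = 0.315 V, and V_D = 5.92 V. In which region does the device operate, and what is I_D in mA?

Saturation; I_D = 7.16 mA

V_GS = V_G − V_S = 2.4 − 0.315 = 2.08 V; V_DS = V_D − V_S = 5.92 − 0.315 = 5.6 V.
V_ov = V_GS − V_th = 2.08 − 0.55 = 1.53 V.
Since V_DS = 5.6 V ≥ V_ov = 1.53 V, the device is in saturation.
I_D = ½ k_n V_ov² = 0.5 × 6.08 × 1.53² = 7.16 mA.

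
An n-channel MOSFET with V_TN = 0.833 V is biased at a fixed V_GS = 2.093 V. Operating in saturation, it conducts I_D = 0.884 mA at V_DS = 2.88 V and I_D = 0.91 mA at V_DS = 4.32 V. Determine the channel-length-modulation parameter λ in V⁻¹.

λ = 0.0217 V⁻¹

With V_GS fixed, I_D ∝ (1 + λ V_DS) in saturation, so I_D2/I_D1 = (1 + λ V_DS2)/(1 + λ V_DS1).
0.91/0.884 = 1.029 = (1 + 4.32 λ)/(1 + 2.88 λ).
Solving: λ (I_D1 V_DS2 − I_D2 V_DS1) = I_D2 − I_D1, so λ = (0.91 − 0.884) / (0.884 × 4.32 − 0.91 × 2.88) = 0.026 / 1.2 = 0.0217 V⁻¹.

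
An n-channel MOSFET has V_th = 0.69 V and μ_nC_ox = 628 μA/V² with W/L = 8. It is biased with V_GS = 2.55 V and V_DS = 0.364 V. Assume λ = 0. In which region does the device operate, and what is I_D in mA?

Triode; I_D = 3.07 mA

k_n = μ_nC_ox · (W/L) = 5.024 mA/V².
V_ov = V_GS − V_th = 2.55 − 0.69 = 1.86 V.
Since V_DS = 0.364 V < V_ov = 1.86 V, the device is in the triode region.
I_D = k_n [V_ov · V_DS − ½ V_DS²] = 5.024 × [1.86 × 0.364 − 0.5 × 0.364²] = 3.07 mA.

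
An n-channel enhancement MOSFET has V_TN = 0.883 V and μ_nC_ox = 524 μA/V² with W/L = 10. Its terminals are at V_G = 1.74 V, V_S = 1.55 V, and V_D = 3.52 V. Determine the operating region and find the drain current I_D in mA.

Cutoff; I_D = 0 mA

V_GS = V_G − V_S = 1.74 − 1.55 = 0.19 V; V_DS = V_D − V_S = 3.52 − 1.55 = 1.97 V.
V_GS = 0.19 V < V_TN = 0.883 V, so the transistor is in cutoff.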